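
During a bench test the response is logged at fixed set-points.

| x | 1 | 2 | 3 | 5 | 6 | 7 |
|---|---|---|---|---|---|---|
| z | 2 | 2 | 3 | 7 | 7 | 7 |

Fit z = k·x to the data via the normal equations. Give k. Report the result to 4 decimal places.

The normal system AᵀA·[k]ᵀ = Aᵀz is [[124]]·[k]ᵀ = [141]ᵀ.
k = 141/124 = 1.1371.

k = 1.1371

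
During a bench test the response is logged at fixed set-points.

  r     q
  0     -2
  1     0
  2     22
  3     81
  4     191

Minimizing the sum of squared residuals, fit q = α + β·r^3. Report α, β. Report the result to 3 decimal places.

Sums needed: Σ1 = 5, Σr^3 = 100, Σr^3·r^3 = 4890.
And Σq = 292, Σr^3·q = 14587.
Determinant 5·4890 − 100² = 14450.
α = (292·4890 − 100·14587)/14450 = -3082/1445; β = (5·14587 − 100·292)/14450 = 8747/2890.

α = -2.133, β = 3.027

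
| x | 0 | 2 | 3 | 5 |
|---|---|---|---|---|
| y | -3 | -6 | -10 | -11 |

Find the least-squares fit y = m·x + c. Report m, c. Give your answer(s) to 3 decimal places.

m = -1.692, c = -3.269

Normal-equation sums: Σx·x = 38, Σx = 10, Σ1 = 4.
Moment sums: Σx·y = -97, Σy = -30.
So AᵀA·[m, c]ᵀ = Aᵀy: [[38, 10]; [10, 4]]·[m, c]ᵀ = [-97, -30]ᵀ.
det = 38·4 − 10² = 52.
m = ((-97)·4 − 10·(-30))/52 = -22/13; c = (38·(-30) − 10·(-97))/52 = -85/26.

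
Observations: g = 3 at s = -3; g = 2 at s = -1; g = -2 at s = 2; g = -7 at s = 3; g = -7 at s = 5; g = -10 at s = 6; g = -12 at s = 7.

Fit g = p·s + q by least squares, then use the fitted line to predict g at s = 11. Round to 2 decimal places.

Normal-equation sums: Σs·s = 133, Σs = 19, Σ1 = 7.
For Mᵀg: Σs·g = -215, Σg = -33.
det = 133·7 − 19² = 570.
p = ((-215)·7 − 19·(-33))/570 = -439/285; q = (133·(-33) − 19·(-215))/570 = -8/15.
At s = 11: ĝ = (-439/285)·(11) + (-8/15)·(1) = -4981/285.

ĝ = -17.48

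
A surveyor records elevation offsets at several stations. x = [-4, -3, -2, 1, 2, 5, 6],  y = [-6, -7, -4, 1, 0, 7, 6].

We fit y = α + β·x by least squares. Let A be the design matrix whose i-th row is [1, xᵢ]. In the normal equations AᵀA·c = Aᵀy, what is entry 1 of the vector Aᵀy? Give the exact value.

Entry 1 ↔ basis 1, so (Aᵀy)_{1} = Σᵢ yᵢ = (1)·(-6) + (1)·(-7) + (1)·(-4) + (1)·(1) + (1)·(0) + (1)·(7) + (1)·(6) = -3.

-3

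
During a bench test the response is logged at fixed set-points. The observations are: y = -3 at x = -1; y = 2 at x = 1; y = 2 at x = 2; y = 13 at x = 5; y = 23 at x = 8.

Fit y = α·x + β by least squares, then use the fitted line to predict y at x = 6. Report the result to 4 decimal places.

With design matrix A, AᵀA = [[95, 15]; [15, 5]] and Aᵀy = [258, 37]ᵀ.
det = 95·5 − 15² = 250.
α = (258·5 − 15·37)/250 = 147/50; β = (95·37 − 15·258)/250 = -71/50.
At x = 6: ŷ = (147/50)·(6) + (-71/50)·(1) = 811/50.

ŷ = 16.2200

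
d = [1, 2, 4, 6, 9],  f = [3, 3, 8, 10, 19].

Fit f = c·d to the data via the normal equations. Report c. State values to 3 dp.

Normal-equation sums: Σd·d = 138.
Right-hand side: Σd·f = 272.
So AᵀA·[c]ᵀ = Aᵀf: [[138]]·[c]ᵀ = [272]ᵀ.
c = 272/138 = 1.97101.

c = 1.971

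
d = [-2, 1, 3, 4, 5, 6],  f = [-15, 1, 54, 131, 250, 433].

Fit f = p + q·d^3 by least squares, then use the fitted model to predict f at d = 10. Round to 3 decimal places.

Entries of AᵀA: Σ1 = 6, Σd^3 = 425, Σd^3·d^3 = 67171.
For Aᵀf: Σf = 854, Σd^3·f = 134741.
AᵀA·[p, q]ᵀ = Aᵀf becomes [[6, 425]; [425, 67171]]·[p, q]ᵀ = [854, 134741]ᵀ.
Eliminating q: 67171·(row 1) − 425·(row 2) gives 222401·p = 67171·854 − 425·134741 = 99109, so p = 99109/222401.
Then q = (134741 − 425·(99109/222401))/67171 = 445496/222401.
At d = 10: f̂ = (99109/222401)·(1) + (445496/222401)·(1000) = 445595109/222401.

f̂ = 2003.566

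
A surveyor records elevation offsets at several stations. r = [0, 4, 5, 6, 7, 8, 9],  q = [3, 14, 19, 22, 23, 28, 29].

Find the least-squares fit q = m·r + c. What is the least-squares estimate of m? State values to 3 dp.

m = 2.981

Forming AᵀA = [[271, 39]; [39, 7]] and Aᵀq = [929, 138]ᵀ gives AᵀA·[m, c]ᵀ = Aᵀq.
Eliminating c: 7·(row 1) − 39·(row 2) gives 376·m = 7·929 − 39·138 = 1121, so m = 1121/376.
Then c = (138 − 39·(1121/376))/7 = 1167/376.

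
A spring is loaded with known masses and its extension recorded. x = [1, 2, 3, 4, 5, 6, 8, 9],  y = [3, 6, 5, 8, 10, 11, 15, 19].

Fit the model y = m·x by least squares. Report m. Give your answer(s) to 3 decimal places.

m = 1.987

The normal system MᵀM·[m]ᵀ = Mᵀy is [[236]]·[m]ᵀ = [469]ᵀ.
Hence m = 469 / 236 ≈ 1.98729.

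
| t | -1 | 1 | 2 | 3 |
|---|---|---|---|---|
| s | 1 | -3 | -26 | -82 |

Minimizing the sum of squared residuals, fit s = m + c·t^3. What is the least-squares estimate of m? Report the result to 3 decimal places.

m = -1.299

AᵀA·[m, c]ᵀ = Aᵀs reads: 4·m + 35·c = -110;  35·m + 795·c = -2426.
Δ = 4·795 − 35² = 1955.
m = ((-110)·795 − 35·(-2426))/1955 = -508/391; c = (4·(-2426) − 35·(-110))/1955 = -5854/1955.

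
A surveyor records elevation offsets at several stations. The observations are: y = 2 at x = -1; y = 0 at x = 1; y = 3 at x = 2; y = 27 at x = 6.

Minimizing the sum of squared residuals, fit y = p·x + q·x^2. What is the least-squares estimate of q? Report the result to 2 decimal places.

Entries of AᵀA: Σx·x = 42, Σx·x^2 = 224, Σx^2·x^2 = 1314.
Moment sums: Σx·y = 166, Σx^2·y = 986.
So AᵀA·[p, q]ᵀ = Aᵀy: [[42, 224]; [224, 1314]]·[p, q]ᵀ = [166, 986]ᵀ.
det = 42·1314 − 224² = 5012.
p = (166·1314 − 224·986)/5012 = -685/1253; q = (42·986 − 224·166)/5012 = 151/179.

q = 0.84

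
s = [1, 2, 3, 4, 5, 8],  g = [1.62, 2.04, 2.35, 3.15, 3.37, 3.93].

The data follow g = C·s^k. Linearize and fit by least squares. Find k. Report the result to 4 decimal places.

With ln gᵢ as the transformed response and ln sᵢ as the regressor:
AᵀA = [[10.5236, 6.8669]; [6.8669, 6]], rhs = [7.8248, 5.7807]ᵀ  (here Σln s = 6.8669, Σ(ln s)² = 10.5236, Σln g = 5.7807, Σln s·ln g = 7.8248).
Δ = 10.5236·6 − (6.8669)² = 15.9867; k = (7.8248·6 − 6.8669·5.7807)/15.9867 = 0.45368, ln C = (10.5236·5.7807 − 6.8669·7.8248)/15.9867 = 0.44422.

k = 0.4537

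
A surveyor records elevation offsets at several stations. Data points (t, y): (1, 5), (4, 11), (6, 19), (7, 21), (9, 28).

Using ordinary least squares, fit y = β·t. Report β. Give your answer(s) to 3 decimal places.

β = 3.071

Setting ∂/∂β … = 0 gives: 183·β = 562.
(Σt·t = 183, Σt·y = 562.)
β = 562/183 = 3.07104.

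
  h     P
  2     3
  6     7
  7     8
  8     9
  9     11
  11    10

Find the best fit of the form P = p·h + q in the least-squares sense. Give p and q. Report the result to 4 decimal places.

p = 0.8754, q = 1.7260

Setting ∂/∂p … = 0 gives: 355·p + 43·q = 385;  43·p + 6·q = 48.
det = 355·6 − 43² = 281.
p = (385·6 − 43·48)/281 = 246/281; q = (355·48 − 43·385)/281 = 485/281.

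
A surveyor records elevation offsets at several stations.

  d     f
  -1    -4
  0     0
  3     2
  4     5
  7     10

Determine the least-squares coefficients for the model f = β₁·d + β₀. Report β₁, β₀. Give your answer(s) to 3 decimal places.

Compute the Gram sums: Σd·d = 75, Σd = 13, Σ1 = 5.
Right-hand side: Σd·f = 100, Σf = 13.
AᵀA·[β₁, β₀]ᵀ = Aᵀf becomes [[75, 13]; [13, 5]]·[β₁, β₀]ᵀ = [100, 13]ᵀ.
Determinant 75·5 − 13² = 206.
β₁ = (100·5 − 13·13)/206 = 331/206; β₀ = (75·13 − 13·100)/206 = -325/206.

β₁ = 1.607, β₀ = -1.578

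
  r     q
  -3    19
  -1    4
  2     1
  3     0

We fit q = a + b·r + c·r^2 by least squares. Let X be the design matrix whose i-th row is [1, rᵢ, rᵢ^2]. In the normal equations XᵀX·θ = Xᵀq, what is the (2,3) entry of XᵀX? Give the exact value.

Row 2 ↔ basis r, column 3 ↔ basis r^2, so (XᵀX)_{2,3} = Σᵢ (r)·(r^2) = (-3)·(9) + (-1)·(1) + (2)·(4) + (3)·(9) = 7.

7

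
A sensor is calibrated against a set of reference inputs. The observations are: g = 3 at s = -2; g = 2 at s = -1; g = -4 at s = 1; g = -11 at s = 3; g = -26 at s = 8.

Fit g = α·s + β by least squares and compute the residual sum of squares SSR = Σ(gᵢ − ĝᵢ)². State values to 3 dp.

SSR = 2.799

Setting ∂/∂α … = 0 gives: 79·α + 9·β = -253;  9·α + 5·β = -36.
(Σs·s = 79, Σs = 9, Σ1 = 5, Σs·g = -253, Σg = -36.)
det = 79·5 − 9² = 314.
α = ((-253)·5 − 9·(-36))/314 = -941/314; β = (79·(-36) − 9·(-253))/314 = -567/314.
Residuals: -373/314, 127/157, 126/157, -32/157, -69/314; SSR = 879/314.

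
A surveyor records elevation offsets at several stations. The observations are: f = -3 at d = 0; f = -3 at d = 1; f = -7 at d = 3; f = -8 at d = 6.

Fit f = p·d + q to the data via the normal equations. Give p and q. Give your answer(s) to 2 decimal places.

MᵀM·[p, q]ᵀ = Mᵀf reads: 46·p + 10·q = -72;  10·p + 4·q = -21.
(Σd·d = 46, Σd = 10, Σ1 = 4, Σd·f = -72, Σf = -21.)
det = 46·4 − 10² = 84.
p = ((-72)·4 − 10·(-21))/84 = -13/14; q = (46·(-21) − 10·(-72))/84 = -41/14.

p = -0.93, q = -2.93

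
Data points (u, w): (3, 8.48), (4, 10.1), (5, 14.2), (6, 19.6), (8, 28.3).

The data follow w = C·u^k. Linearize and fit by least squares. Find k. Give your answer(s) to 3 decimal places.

With ln wᵢ as the transformed response and ln uᵢ as the regressor:
AᵀA = [[13.2535, 7.9655]; [7.9655, 5]], rhs = [22.1073, 13.4219]ᵀ  (here Σln u = 7.9655, Σ(ln u)² = 13.2535, Σln w = 13.4219, Σln u·ln w = 22.1073).
Solving (det = 2.8177): k = 1.28614, ln C = 0.63542.

k = 1.286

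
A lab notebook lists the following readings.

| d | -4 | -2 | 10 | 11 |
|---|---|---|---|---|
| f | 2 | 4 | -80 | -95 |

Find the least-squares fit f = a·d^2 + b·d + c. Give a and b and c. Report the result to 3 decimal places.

With design matrix X, XᵀX = [[24913, 2259, 241]; [2259, 241, 15]; [241, 15, 4]] and Xᵀf = [-19447, -1861, -169]ᵀ.
Inverting the 3×3 Gram matrix, [a, b, c]ᵀ = [-8072/13893, -11025/4631, 23390/13893]ᵀ.

a = -0.581, b = -2.381, c = 1.684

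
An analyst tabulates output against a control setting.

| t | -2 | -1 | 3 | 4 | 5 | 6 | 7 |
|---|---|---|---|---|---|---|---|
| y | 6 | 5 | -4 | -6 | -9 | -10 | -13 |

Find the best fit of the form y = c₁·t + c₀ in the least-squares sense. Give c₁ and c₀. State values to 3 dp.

The normal system XᵀX·[c₁, c₀]ᵀ = Xᵀy is [[140, 22]; [22, 7]]·[c₁, c₀]ᵀ = [-249, -31]ᵀ.
Determinant 140·7 − 22² = 496.
c₁ = ((-249)·7 − 22·(-31))/496 = -1061/496; c₀ = (140·(-31) − 22·(-249))/496 = 569/248.

c₁ = -2.139, c₀ = 2.294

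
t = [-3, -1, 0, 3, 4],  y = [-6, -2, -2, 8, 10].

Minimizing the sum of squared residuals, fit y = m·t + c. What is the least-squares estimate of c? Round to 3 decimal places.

c = 0.169

Sums needed: Σt·t = 35, Σt = 3, Σ1 = 5.
And Σt·y = 84, Σy = 8.
XᵀX·[m, c]ᵀ = Xᵀy becomes [[35, 3]; [3, 5]]·[m, c]ᵀ = [84, 8]ᵀ.
Eliminating c: 5·(row 1) − 3·(row 2) gives 166·m = 5·84 − 3·8 = 396, so m = 198/83.
Then c = (8 − 3·(198/83))/5 = 14/83.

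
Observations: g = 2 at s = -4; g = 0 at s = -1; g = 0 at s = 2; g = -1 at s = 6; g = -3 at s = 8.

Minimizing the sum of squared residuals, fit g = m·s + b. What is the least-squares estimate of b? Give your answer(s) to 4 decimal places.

XᵀX·[m, b]ᵀ = Xᵀg reads: 121·m + 11·b = -38;  11·m + 5·b = -2.
Eliminating b: 5·(row 1) − 11·(row 2) gives 484·m = 5·(-38) − 11·(-2) = -168, so m = -42/121.
Then b = ((-2) − 11·(-42/121))/5 = 4/11.

b = 0.3636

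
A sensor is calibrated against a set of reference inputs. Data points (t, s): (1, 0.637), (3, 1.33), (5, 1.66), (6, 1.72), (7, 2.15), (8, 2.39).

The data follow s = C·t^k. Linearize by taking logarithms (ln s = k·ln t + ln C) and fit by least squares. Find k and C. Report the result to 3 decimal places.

k = 0.606, C = 0.643

Taking logs, ln s = k·ln t + ln C, so regress ln s on ln t.
Over the data: Σln t = 8.5252, Σ(ln t)² = 15.1183, Σln s = 2.5201, Σln t·ln s = 5.4020.
Normal system: [[15.1183, 8.5252]; [8.5252, 6]]·[k, ln C]ᵀ = [5.4020, 2.5201]ᵀ.
Δ = 15.1183·6 − (8.5252)² = 18.0313; k = (5.4020·6 − 8.5252·2.5201)/18.0313 = 0.60606, ln C = (15.1183·2.5201 − 8.5252·5.4020)/18.0313 = -0.44111, so C = exp(-0.44111) = 0.64332.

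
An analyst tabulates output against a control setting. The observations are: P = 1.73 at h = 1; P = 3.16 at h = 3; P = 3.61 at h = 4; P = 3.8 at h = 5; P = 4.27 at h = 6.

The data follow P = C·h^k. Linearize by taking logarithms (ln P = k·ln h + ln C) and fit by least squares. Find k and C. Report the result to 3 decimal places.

k = 0.501, C = 1.758

Linearized form: ln P = k·ln h + ln C. From the 5 transformed points,
Σln h = 5.8861, Σ(ln h)² = 8.9295, Σln P = 5.7690, Σln h·ln P = 7.7932.
Equations: 8.9295·k + 5.8861·ln C = 7.7932;  5.8861·k + 5·ln C = 5.7690.
Slope k = (n·Σln h·ln P − Σln h·Σln P)/(n·Σ(ln h)² − (Σln h)²) = (5·7.7932 − 5.8861·5.7690)/10.0010 = 0.50083; ln C = (Σln P − k·Σln h)/n = 0.56421, so C = exp(0.56421) = 1.75807.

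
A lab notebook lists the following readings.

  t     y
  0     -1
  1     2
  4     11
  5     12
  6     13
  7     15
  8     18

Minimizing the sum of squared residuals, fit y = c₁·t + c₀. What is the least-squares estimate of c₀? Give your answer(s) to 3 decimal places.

Entries of XᵀX: Σt·t = 191, Σt = 31, Σ1 = 7.
And Σt·y = 433, Σy = 70.
Normal equations: [[191, 31]; [31, 7]]·[c₁, c₀]ᵀ = [433, 70]ᵀ.
Determinant 191·7 − 31² = 376.
c₁ = (433·7 − 31·70)/376 = 861/376; c₀ = (191·70 − 31·433)/376 = -53/376.

c₀ = -0.141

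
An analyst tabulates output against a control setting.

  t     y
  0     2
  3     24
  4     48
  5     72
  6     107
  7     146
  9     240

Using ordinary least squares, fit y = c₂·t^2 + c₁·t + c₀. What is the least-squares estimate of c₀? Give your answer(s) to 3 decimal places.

c₀ = 1.405

The normal equations are: 11220·c₂ + 1504·c₁ + 216·c₀ = 33230;  1504·c₂ + 216·c₁ + 34·c₀ = 4448;  216·c₂ + 34·c₁ + 7·c₀ = 639.
(Σt^2·t^2 = 11220, Σt^2·t = 1504, Σt^2 = 216, Σt·t = 216, Σt = 34, Σ1 = 7, Σt^2·y = 33230, Σt·y = 4448, Σy = 639.)
Row-reducing yields c₂ = 66271/21658, c₁ = -20239/21658, c₀ = 2174/1547.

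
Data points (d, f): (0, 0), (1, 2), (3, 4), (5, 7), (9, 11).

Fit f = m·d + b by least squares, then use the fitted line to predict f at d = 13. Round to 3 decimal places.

Forming MᵀM = [[116, 18]; [18, 5]] and Mᵀf = [148, 24]ᵀ gives MᵀM·[m, b]ᵀ = Mᵀf.
Eliminating b: 5·(row 1) − 18·(row 2) gives 256·m = 5·148 − 18·24 = 308, so m = 77/64.
Then b = (24 − 18·(77/64))/5 = 15/32.
At d = 13: f̂ = (77/64)·(13) + (15/32)·(1) = 1031/64.

f̂ = 16.109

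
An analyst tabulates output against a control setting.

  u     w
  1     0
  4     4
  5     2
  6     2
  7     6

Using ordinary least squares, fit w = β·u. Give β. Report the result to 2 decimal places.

Normal-equation sums: Σu·u = 127.
Moment sums: Σu·w = 80.
So AᵀA·[β]ᵀ = Aᵀw: [[127]]·[β]ᵀ = [80]ᵀ.
β = 80/127 = 0.629921.

β = 0.63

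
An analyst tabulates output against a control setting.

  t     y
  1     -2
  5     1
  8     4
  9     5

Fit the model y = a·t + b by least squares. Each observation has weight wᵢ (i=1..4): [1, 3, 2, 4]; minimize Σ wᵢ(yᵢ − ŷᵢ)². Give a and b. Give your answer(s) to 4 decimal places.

From the data, Σwᵢ·t·t = 528, Σwᵢ·t = 68, Σwᵢ·1 = 10.
For MᵀWy: Σwᵢ·t·y = 257, Σwᵢ·y = 29.
So MᵀWM·[a, b]ᵀ = MᵀWy: [[528, 68]; [68, 10]]·[a, b]ᵀ = [257, 29]ᵀ.
Eliminating b: 10·(row 1) − 68·(row 2) gives 656·a = 10·257 − 68·29 = 598, so a = 299/328.
Then b = (29 − 68·(299/328))/10 = -541/164.

a = 0.9116, b = -3.2988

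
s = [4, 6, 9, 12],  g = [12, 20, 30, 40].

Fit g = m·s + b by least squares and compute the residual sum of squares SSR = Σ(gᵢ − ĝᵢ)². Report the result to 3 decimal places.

Forming MᵀM = [[277, 31]; [31, 4]] and Mᵀg = [918, 102]ᵀ gives MᵀM·[m, b]ᵀ = Mᵀg.
Eliminating b: 4·(row 1) − 31·(row 2) gives 147·m = 4·918 − 31·102 = 510, so m = 170/49.
Then b = (102 − 31·(170/49))/4 = -68/49.
Residuals: -24/49, 4/7, 8/49, -12/49; SSR = 32/49.

SSR = 0.653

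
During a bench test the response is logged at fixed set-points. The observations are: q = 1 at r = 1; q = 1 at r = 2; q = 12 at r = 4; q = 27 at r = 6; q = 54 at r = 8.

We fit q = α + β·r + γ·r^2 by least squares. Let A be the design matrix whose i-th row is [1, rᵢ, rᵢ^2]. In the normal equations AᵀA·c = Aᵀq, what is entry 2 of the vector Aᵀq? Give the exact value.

Entry 2 ↔ basis r, so (Aᵀq)_{2} = Σᵢ (r)·qᵢ = (1)·(1) + (2)·(1) + (4)·(12) + (6)·(27) + (8)·(54) = 645.

645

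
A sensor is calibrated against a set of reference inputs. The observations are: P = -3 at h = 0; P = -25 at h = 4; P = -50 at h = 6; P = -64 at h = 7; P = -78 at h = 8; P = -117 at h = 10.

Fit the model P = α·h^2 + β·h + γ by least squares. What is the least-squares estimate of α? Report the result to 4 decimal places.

α = -0.9318

The normal system AᵀA·[α, β, γ]ᵀ = AᵀP is [[18049, 2135, 265]; [2135, 265, 35]; [265, 35, 6]]·[α, β, γ]ᵀ = [-22028, -2642, -337]ᵀ.
Inverting the 3×3 Gram matrix, [α, β, γ]ᵀ = [-21725/23316, -243769/116580, -5472/1943]ᵀ.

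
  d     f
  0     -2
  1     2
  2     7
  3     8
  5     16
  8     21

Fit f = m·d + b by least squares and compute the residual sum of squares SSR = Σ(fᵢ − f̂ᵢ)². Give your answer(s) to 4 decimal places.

SSR = 12.2101

Forming AᵀA = [[103, 19]; [19, 6]] and Aᵀf = [288, 52]ᵀ gives AᵀA·[m, b]ᵀ = Aᵀf.
Determinant 103·6 − 19² = 257.
m = (288·6 − 19·52)/257 = 740/257; b = (103·52 − 19·288)/257 = -116/257.
Residuals: -398/257, -110/257, 435/257, -48/257, 528/257, -407/257; SSR = 3138/257.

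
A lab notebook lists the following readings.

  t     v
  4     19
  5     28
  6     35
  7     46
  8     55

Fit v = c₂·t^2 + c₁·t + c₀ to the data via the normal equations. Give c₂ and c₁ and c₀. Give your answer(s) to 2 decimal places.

c₂ = 0.29, c₁ = 5.57, c₀ = -7.69

Compute the Gram sums: Σt^2·t^2 = 8674, Σt^2·t = 1260, Σt^2 = 190, Σt·t = 190, Σt = 30, Σ1 = 5.
For Aᵀv: Σt^2·v = 8038, Σt·v = 1188, Σv = 183.
So AᵀA·[c₂, c₁, c₀]ᵀ = Aᵀv: [[8674, 1260, 190]; [1260, 190, 30]; [190, 30, 5]]·[c₂, c₁, c₀]ᵀ = [8038, 1188, 183]ᵀ.
Solving the 3×3 system (Gaussian elimination) gives c₂ = 2/7, c₁ = 39/7, c₀ = -269/35.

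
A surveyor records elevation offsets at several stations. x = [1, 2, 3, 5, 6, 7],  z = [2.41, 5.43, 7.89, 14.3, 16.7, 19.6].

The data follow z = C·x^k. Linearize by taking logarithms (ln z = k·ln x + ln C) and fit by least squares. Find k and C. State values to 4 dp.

With ln zᵢ as the transformed response and ln xᵢ as the regressor:
XᵀX = [[11.2747, 7.1389]; [7.1389, 6]], rhs = [18.5582, 13.0884]ᵀ  (here Σln x = 7.1389, Σ(ln x)² = 11.2747, Σln z = 13.0884, Σln x·ln z = 18.5582).
Slope k = (n·Σln x·ln z − Σln x·Σln z)/(n·Σ(ln x)² − (Σln x)²) = (6·18.5582 − 7.1389·13.0884)/16.6845 = 1.07365; ln C = (Σln z − k·Σln x)/n = 0.90396, so C = exp(0.90396) = 2.46936.

k = 1.0736, C = 2.4694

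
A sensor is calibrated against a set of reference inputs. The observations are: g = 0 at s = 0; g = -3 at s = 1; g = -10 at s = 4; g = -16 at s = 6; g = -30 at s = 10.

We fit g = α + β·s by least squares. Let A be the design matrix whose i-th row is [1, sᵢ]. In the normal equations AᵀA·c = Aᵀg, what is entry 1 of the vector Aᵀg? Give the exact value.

Entry 1 ↔ basis 1, so (Aᵀg)_{1} = Σᵢ gᵢ = (1)·(0) + (1)·(-3) + (1)·(-10) + (1)·(-16) + (1)·(-30) = -59.

-59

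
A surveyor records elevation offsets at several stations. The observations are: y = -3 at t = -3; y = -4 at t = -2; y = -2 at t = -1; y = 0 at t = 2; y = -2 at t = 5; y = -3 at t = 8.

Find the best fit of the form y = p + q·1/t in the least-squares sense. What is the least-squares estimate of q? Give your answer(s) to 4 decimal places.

q = 1.2504

With design matrix X, XᵀX = [[6, -121/120]; [-121/120, 24001/14400]] and Xᵀy = [-14, 169/40]ᵀ.
Δ = 6·(24001/14400) − (-121/120)² = 25873/2880.
p = ((-14)·(24001/14400) − (-121/120)·(169/40))/(25873/2880) = -274667/129365; q = (6·(169/40) − (-121/120)·(-14))/(25873/2880) = 32352/25873.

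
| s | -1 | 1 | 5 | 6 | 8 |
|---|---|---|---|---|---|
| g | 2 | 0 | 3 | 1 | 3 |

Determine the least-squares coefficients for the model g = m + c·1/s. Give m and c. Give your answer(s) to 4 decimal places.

m = 1.8842, c = -0.8567

Forming AᵀA = [[5, 59/120]; [59/120, 30001/14400]] and Aᵀg = [9, -103/120]ᵀ gives AᵀA·[m, c]ᵀ = Aᵀg.
det = 5·(30001/14400) − (59/120)² = 36631/3600.
m = (9·(30001/14400) − (59/120)·(-103/120))/(36631/3600) = 138043/73262; c = (5·(-103/120) − (59/120)·9)/(36631/3600) = -31380/36631.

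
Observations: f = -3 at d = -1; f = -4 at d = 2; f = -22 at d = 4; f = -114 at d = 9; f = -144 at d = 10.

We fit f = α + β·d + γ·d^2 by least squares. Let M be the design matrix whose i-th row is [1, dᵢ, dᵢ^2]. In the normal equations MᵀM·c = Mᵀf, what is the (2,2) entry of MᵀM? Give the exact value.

Row 2 ↔ basis d, column 2 ↔ basis d, so (MᵀM)_{2,2} = Σᵢ (d)·(d) = (-1)·(-1) + (2)·(2) + (4)·(4) + (9)·(9) + (10)·(10) = 202.

202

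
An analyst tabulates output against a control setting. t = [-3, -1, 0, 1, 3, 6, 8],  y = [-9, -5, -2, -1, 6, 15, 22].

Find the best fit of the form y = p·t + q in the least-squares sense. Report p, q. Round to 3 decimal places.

Setting ∂/∂p … = 0 gives: 120·p + 14·q = 315;  14·p + 7·q = 26.
(Σt·t = 120, Σt = 14, Σ1 = 7, Σt·y = 315, Σy = 26.)
Determinant 120·7 − 14² = 644.
p = (315·7 − 14·26)/644 = 263/92; q = (120·26 − 14·315)/644 = -645/322.

p = 2.859, q = -2.003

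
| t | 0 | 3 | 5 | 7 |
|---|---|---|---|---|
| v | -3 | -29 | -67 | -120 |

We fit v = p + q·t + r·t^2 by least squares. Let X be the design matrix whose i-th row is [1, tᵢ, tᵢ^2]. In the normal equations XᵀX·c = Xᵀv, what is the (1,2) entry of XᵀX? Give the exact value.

15

Row 1 ↔ basis 1, column 2 ↔ basis t, so (XᵀX)_{1,2} = Σᵢ t = (1)·(0) + (1)·(3) + (1)·(5) + (1)·(7) = 15.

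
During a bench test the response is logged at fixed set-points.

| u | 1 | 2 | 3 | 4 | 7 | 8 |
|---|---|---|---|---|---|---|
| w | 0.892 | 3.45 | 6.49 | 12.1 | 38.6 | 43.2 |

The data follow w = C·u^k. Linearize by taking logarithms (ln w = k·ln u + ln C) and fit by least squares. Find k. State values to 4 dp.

k = 1.8927

With ln wᵢ as the transformed response and ln uᵢ as the regressor:
Σln u = 7.2034, Σ(ln u)² = 11.7199, Σln w = 12.9066, Σln u·ln w = 21.3091.
Equations: 11.7199·k + 7.2034·ln C = 21.3091;  7.2034·k + 6·ln C = 12.9066.
Solving (det = 18.4301): k = 1.89272, ln C = -0.12123.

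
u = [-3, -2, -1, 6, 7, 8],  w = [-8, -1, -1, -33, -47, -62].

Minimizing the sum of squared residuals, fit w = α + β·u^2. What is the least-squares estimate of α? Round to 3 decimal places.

α = 1.393

From the data, Σ1 = 6, Σu^2 = 163, Σu^2·u^2 = 7891.
Right-hand side: Σw = -152, Σu^2·w = -7536.
So XᵀX·[α, β]ᵀ = Xᵀw: [[6, 163]; [163, 7891]]·[α, β]ᵀ = [-152, -7536]ᵀ.
Determinant 6·7891 − 163² = 20777.
α = ((-152)·7891 − 163·(-7536))/20777 = 28936/20777; β = (6·(-7536) − 163·(-152))/20777 = -20440/20777.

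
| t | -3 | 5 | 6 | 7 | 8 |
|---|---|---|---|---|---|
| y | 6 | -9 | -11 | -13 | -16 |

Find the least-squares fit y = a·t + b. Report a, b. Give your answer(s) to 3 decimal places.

a = -1.946, b = 0.350

Forming XᵀX = [[183, 23]; [23, 5]] and Xᵀy = [-348, -43]ᵀ gives XᵀX·[a, b]ᵀ = Xᵀy.
det = 183·5 − 23² = 386.
a = ((-348)·5 − 23·(-43))/386 = -751/386; b = (183·(-43) − 23·(-348))/386 = 135/386.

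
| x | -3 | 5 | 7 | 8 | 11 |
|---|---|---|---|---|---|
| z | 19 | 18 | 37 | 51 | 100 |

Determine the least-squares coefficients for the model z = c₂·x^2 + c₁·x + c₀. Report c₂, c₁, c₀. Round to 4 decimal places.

From the data, Σx^2·x^2 = 21844, Σx^2·x = 2284, Σx^2 = 268, Σx·x = 268, Σx = 28, Σ1 = 5.
Right-hand side: Σx^2·z = 17798, Σx·z = 1800, Σz = 225.
Row-reducing yields c₂ = 134461/136428, c₁ = -284521/136428, c₀ = 43789/11369.

c₂ = 0.9856, c₁ = -2.0855, c₀ = 3.8516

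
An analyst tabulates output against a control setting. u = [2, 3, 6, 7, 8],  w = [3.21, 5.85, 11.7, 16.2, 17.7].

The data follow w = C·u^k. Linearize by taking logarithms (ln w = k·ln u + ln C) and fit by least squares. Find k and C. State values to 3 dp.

With ln wᵢ as the transformed response and ln uᵢ as the regressor:
Sums: Σln u = 7.6089, Σ(ln u)² = 13.0084, Σln w = 11.0509, Σln u·ln w = 18.5508.
Normal system: [[13.0084, 7.6089]; [7.6089, 5]]·[k, ln C]ᵀ = [18.5508, 11.0509]ᵀ.
Slope k = (n·Σln u·ln w − Σln u·Σln w)/(n·Σ(ln u)² − (Σln u)²) = (5·18.5508 − 7.6089·11.0509)/7.1473 = 1.21295; ln C = (Σln w − k·Σln u)/n = 0.36433, so C = exp(0.36433) = 1.43955.

k = 1.213, C = 1.440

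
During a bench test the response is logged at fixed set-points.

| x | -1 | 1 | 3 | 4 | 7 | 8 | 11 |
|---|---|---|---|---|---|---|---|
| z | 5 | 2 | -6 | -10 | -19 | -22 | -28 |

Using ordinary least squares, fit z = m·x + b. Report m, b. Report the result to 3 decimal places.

m = -2.943, b = 2.732

From the data, Σx·x = 261, Σx = 33, Σ1 = 7.
And Σx·z = -678, Σz = -78.
Normal equations: [[261, 33]; [33, 7]]·[m, b]ᵀ = [-678, -78]ᵀ.
Determinant 261·7 − 33² = 738.
m = ((-678)·7 − 33·(-78))/738 = -362/123; b = (261·(-78) − 33·(-678))/738 = 112/41.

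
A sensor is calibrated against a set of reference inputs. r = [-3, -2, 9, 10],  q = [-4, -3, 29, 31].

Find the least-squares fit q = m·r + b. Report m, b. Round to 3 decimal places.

m = 2.783, b = 3.510

Setting ∂/∂m … = 0 gives: 194·m + 14·b = 589;  14·m + 4·b = 53.
det = 194·4 − 14² = 580.
m = (589·4 − 14·53)/580 = 807/290; b = (194·53 − 14·589)/580 = 509/145.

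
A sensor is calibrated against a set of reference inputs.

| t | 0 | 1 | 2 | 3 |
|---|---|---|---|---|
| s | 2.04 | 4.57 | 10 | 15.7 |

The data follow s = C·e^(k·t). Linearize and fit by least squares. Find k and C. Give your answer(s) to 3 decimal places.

Let Y = ln s. Fitting Y = k·t + ln C by least squares:
Σt = 6.0000, Σ(t)² = 14.0000, Σln s = 7.2887, Σt·ln s = 14.3857.
Equations: 14.0000·k + 6.0000·ln C = 14.3857;  6.0000·k + 4·ln C = 7.2887.
Solving (det = 20.0000): k = 0.69052, ln C = 0.78640, so C = exp(0.78640) = 2.19547.

k = 0.691, C = 2.195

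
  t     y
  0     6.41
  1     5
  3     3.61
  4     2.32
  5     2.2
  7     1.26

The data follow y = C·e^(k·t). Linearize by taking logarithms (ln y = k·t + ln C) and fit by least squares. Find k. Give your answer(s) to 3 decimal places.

Taking logs, ln y = k·t + ln C, so regress ln y on t.
Σt = 20.0000, Σ(t)² = 100.0000, Σln y = 6.6121, Σt·ln y = 14.3869.
Equations: 100.0000·k + 20.0000·ln C = 14.3869;  20.0000·k + 6·ln C = 6.6121.
Slope k = (n·Σt·ln y − Σt·Σln y)/(n·Σ(t)² − (Σt)²) = (6·14.3869 − 20.0000·6.6121)/200.0000 = -0.22961; ln C = (Σln y − k·Σt)/n = 1.86738.

k = -0.230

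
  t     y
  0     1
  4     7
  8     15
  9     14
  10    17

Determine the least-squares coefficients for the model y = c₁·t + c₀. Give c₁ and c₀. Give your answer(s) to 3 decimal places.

The normal system XᵀX·[c₁, c₀]ᵀ = Xᵀy is [[261, 31]; [31, 5]]·[c₁, c₀]ᵀ = [444, 54]ᵀ.
Determinant 261·5 − 31² = 344.
c₁ = (444·5 − 31·54)/344 = 273/172; c₀ = (261·54 − 31·444)/344 = 165/172.

c₁ = 1.587, c₀ = 0.959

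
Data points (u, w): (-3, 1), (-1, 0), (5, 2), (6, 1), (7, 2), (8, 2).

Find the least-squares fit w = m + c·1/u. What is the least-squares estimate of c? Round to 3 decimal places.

Setting ∂/∂m … = 0 gives: 6·m + (-587/840)·c = 8;  (-587/840)·m + (857249/705600)·c = 323/420.
Δ = 6·(857249/705600) − (-587/840)² = 191957/28224.
m = (8·(857249/705600) − (-587/840)·(323/420))/(191957/28224) = 7237194/4798925; c = (6·(323/420) − (-587/840)·8)/(191957/28224) = 1440096/959785.

c = 1.500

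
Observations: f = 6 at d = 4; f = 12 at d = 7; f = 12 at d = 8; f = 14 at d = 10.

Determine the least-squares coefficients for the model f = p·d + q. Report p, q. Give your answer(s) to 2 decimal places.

The normal equations are: 229·p + 29·q = 344;  29·p + 4·q = 44.
(Σd·d = 229, Σd = 29, Σ1 = 4, Σd·f = 344, Σf = 44.)
Δ = 229·4 − 29² = 75.
p = (344·4 − 29·44)/75 = 4/3; q = (229·44 − 29·344)/75 = 4/3.

p = 1.33, q = 1.33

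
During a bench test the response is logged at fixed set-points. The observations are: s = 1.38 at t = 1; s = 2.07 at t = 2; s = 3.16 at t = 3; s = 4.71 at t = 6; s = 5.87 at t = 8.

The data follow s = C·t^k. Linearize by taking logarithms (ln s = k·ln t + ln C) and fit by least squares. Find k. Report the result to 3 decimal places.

Taking logs, ln s = k·ln t + ln C, so regress ln s on ln t.
Σln t = 5.6630, Σ(ln t)² = 9.2219, Σln s = 5.5197, Σln t·ln s = 8.2253.
Equations: 9.2219·k + 5.6630·ln C = 8.2253;  5.6630·k + 5·ln C = 5.5197.
Solving (det = 14.0403): k = 0.70287, ln C = 0.30789.

k = 0.703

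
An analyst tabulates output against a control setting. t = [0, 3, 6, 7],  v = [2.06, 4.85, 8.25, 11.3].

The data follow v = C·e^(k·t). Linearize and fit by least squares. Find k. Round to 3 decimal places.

k = 0.234

Taking logs, ln v = k·t + ln C, so regress ln v on t.
Σt = 16.0000, Σ(t)² = 94.0000, Σln v = 6.8367, Σt·ln v = 34.3718.
Equations: 94.0000·k + 16.0000·ln C = 34.3718;  16.0000·k + 4·ln C = 6.8367.
Solving (det = 120.0000): k = 0.23417, ln C = 0.77250.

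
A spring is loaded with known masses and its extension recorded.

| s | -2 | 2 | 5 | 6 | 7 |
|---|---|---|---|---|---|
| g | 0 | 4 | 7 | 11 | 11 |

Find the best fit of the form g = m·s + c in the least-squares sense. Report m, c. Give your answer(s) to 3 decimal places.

Setting ∂/∂m … = 0 gives: 118·m + 18·c = 186;  18·m + 5·c = 33.
Eliminating c: 5·(row 1) − 18·(row 2) gives 266·m = 5·186 − 18·33 = 336, so m = 24/19.
Then c = (33 − 18·(24/19))/5 = 39/19.

m = 1.263, c = 2.053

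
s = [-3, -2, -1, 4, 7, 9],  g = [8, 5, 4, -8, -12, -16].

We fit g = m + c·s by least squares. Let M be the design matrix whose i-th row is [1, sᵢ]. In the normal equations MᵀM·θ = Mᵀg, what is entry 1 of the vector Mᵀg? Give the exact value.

Entry 1 ↔ basis 1, so (Mᵀg)_{1} = Σᵢ gᵢ = (1)·(8) + (1)·(5) + (1)·(4) + (1)·(-8) + (1)·(-12) + (1)·(-16) = -19.

-19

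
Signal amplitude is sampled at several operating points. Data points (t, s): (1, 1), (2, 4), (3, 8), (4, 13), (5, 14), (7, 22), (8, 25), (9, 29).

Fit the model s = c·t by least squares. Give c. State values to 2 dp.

With design matrix A, AᵀA = [[249]] and Aᵀs = [770]ᵀ.
Hence c = 770 / 249 ≈ 3.09237.

c = 3.09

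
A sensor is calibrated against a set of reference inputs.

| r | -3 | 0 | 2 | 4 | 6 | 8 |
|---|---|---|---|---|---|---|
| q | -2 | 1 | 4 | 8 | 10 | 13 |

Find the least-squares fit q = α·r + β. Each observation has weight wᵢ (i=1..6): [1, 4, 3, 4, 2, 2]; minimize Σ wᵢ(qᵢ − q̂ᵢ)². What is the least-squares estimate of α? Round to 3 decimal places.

α = 1.468

XᵀWX·[α, β]ᵀ = XᵀWq reads: 285·α + 47·β = 486;  47·α + 16·β = 92.
(Σwᵢ·r·r = 285, Σwᵢ·r = 47, Σwᵢ·1 = 16, Σwᵢ·r·q = 486, Σwᵢ·q = 92.)
det = 285·16 − 47² = 2351.
α = (486·16 − 47·92)/2351 = 3452/2351; β = (285·92 − 47·486)/2351 = 3378/2351.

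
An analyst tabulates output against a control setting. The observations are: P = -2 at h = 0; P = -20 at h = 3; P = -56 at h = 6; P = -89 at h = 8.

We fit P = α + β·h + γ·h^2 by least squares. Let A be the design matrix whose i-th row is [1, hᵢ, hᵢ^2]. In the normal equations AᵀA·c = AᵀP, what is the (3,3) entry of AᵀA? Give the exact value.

Row 3 ↔ basis h^2, column 3 ↔ basis h^2, so (AᵀA)_{3,3} = Σᵢ (h^2)·(h^2) = (0)·(0) + (9)·(9) + (36)·(36) + (64)·(64) = 5473.

5473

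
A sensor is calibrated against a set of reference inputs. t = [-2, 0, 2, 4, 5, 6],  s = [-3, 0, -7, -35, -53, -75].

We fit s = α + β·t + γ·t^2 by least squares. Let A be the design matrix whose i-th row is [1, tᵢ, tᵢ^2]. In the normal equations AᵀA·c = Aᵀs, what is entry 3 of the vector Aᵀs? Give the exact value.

-4625

Entry 3 ↔ basis t^2, so (Aᵀs)_{3} = Σᵢ (t^2)·sᵢ = (4)·(-3) + (0)·(0) + (4)·(-7) + (16)·(-35) + (25)·(-53) + (36)·(-75) = -4625.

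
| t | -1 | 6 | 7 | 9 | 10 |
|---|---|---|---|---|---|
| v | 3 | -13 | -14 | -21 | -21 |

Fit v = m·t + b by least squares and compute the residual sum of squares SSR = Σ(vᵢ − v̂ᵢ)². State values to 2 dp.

SSR = 3.87

Setting ∂/∂m … = 0 gives: 267·m + 31·b = -578;  31·m + 5·b = -66.
(Σt·t = 267, Σt = 31, Σ1 = 5, Σt·v = -578, Σv = -66.)
Eliminating b: 5·(row 1) − 31·(row 2) gives 374·m = 5·(-578) − 31·(-66) = -844, so m = -422/187.
Then b = ((-66) − 31·(-422/187))/5 = 148/187.
Residuals: -9/187, -47/187, 188/187, -277/187, 145/187; SSR = 724/187.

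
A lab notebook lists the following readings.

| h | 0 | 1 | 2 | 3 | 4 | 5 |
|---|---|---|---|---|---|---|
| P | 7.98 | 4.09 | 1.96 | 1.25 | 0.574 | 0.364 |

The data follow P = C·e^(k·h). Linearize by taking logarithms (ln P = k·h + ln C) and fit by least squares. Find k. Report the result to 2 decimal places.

k = -0.62

Taking logs, ln P = k·h + ln C, so regress ln P on h.
AᵀA = [[55.0000, 15.0000]; [15.0000, 6]], rhs = [-3.8496, 2.8158]ᵀ  (here Σh = 15.0000, Σ(h)² = 55.0000, Σln P = 2.8158, Σh·ln P = -3.8496).
Solving (det = 105.0000): k = -0.62224, ln C = 2.02492.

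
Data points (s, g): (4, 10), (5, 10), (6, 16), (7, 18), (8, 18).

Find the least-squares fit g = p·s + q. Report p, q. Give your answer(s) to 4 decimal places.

p = 2.4000, q = 0.0000

Forming MᵀM = [[190, 30]; [30, 5]] and Mᵀg = [456, 72]ᵀ gives MᵀM·[p, q]ᵀ = Mᵀg.
Δ = 190·5 − 30² = 50.
p = (456·5 − 30·72)/50 = 12/5; q = (190·72 − 30·456)/50 = 0.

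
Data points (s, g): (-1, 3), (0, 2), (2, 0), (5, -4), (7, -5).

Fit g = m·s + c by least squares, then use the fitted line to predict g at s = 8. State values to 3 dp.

From the data, Σs·s = 79, Σs = 13, Σ1 = 5.
And Σs·g = -58, Σg = -4.
Eliminating c: 5·(row 1) − 13·(row 2) gives 226·m = 5·(-58) − 13·(-4) = -238, so m = -119/113.
Then c = ((-4) − 13·(-119/113))/5 = 219/113.
At s = 8: ĝ = (-119/113)·(8) + (219/113)·(1) = -733/113.

ĝ = -6.487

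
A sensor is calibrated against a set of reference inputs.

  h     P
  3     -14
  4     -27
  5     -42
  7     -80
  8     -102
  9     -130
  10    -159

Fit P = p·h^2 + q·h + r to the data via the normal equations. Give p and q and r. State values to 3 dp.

p = -1.428, q = -2.036, r = 4.430

Entries of MᵀM: Σh^2·h^2 = 24020, Σh^2·h = 2800, Σh^2 = 344, Σh·h = 344, Σh = 46, Σ1 = 7.
For MᵀP: Σh^2·P = -38486, Σh·P = -4496, ΣP = -554.
So MᵀM·[p, q, r]ᵀ = MᵀP: [[24020, 2800, 344]; [2800, 344, 46]; [344, 46, 7]]·[p, q, r]ᵀ = [-38486, -4496, -554]ᵀ.
Solving the 3×3 system (Gaussian elimination) gives p = -1037/726, q = -739/363, r = 536/121.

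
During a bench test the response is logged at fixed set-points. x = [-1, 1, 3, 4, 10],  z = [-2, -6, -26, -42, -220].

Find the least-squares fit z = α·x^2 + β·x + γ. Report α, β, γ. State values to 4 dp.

Setting ∂/∂α … = 0 gives: 10339·α + 1091·β + 127·γ = -22914;  1091·α + 127·β + 17·γ = -2450;  127·α + 17·β + 5·γ = -296.
(Σx^2·x^2 = 10339, Σx^2·x = 1091, Σx^2 = 127, Σx·x = 127, Σx = 17, Σ1 = 5, Σx^2·z = -22914, Σx·z = -2450, Σz = -296.)
Solving the 3×3 system (Gaussian elimination) gives α = -142193/72111, β = -149795/72111, γ = -3794/1849.

α = -1.9719, β = -2.0773, γ = -2.0519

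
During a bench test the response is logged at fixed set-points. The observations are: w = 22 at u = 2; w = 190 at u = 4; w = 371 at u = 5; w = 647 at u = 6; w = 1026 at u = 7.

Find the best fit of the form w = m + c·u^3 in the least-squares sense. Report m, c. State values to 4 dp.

m = -2.2384, c = 2.9989

Entries of AᵀA: Σ1 = 5, Σu^3 = 756, Σu^3·u^3 = 184090.
Moment sums: Σw = 2256, Σu^3·w = 550381.
So AᵀA·[m, c]ᵀ = Aᵀw: [[5, 756]; [756, 184090]]·[m, c]ᵀ = [2256, 550381]ᵀ.
Eliminating c: 184090·(row 1) − 756·(row 2) gives 348914·m = 184090·2256 − 756·550381 = -780996, so m = -390498/174457.
Then c = (550381 − 756·(-390498/174457))/184090 = 1046369/348914.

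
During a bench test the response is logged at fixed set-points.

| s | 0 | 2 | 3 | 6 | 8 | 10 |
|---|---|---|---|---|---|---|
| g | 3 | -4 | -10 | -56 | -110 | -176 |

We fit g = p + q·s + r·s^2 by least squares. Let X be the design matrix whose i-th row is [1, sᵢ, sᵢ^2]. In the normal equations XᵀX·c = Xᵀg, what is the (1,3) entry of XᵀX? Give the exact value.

213

Row 1 ↔ basis 1, column 3 ↔ basis s^2, so (XᵀX)_{1,3} = Σᵢ s^2 = (1)·(0) + (1)·(4) + (1)·(9) + (1)·(36) + (1)·(64) + (1)·(100) = 213.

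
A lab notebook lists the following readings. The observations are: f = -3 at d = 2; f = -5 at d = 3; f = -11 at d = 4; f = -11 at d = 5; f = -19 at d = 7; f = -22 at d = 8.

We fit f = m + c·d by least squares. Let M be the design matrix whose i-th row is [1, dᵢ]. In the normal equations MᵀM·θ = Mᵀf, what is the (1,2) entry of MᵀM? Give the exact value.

Row 1 ↔ basis 1, column 2 ↔ basis d, so (MᵀM)_{1,2} = Σᵢ d = (1)·(2) + (1)·(3) + (1)·(4) + (1)·(5) + (1)·(7) + (1)·(8) = 29.

29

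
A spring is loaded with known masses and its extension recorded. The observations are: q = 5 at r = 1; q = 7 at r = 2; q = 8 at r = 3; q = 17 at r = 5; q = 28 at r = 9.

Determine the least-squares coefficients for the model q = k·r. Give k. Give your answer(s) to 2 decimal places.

k = 3.17

From the data, Σr·r = 120.
Right-hand side: Σr·q = 380.
XᵀX·[k]ᵀ = Xᵀq becomes [[120]]·[k]ᵀ = [380]ᵀ.
k = 380/120 = 3.16667.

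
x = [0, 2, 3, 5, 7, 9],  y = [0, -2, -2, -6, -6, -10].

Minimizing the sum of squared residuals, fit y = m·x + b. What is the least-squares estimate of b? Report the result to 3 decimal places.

b = 0.313

Normal-equation sums: Σx·x = 168, Σx = 26, Σ1 = 6.
And Σx·y = -172, Σy = -26.
Normal equations: [[168, 26]; [26, 6]]·[m, b]ᵀ = [-172, -26]ᵀ.
Eliminating b: 6·(row 1) − 26·(row 2) gives 332·m = 6·(-172) − 26·(-26) = -356, so m = -89/83.
Then b = ((-26) − 26·(-89/83))/6 = 26/83.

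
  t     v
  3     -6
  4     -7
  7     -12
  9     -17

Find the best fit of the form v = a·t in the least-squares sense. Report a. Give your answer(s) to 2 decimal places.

a = -1.83

Entries of MᵀM: Σt·t = 155.
Moment sums: Σt·v = -283.
So MᵀM·[a]ᵀ = Mᵀv: [[155]]·[a]ᵀ = [-283]ᵀ.
a = (-283)/155 = -1.82581.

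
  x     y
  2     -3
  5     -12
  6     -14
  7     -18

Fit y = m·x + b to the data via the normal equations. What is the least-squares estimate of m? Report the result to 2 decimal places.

The normal equations are: 114·m + 20·b = -276;  20·m + 4·b = -47.
(Σx·x = 114, Σx = 20, Σ1 = 4, Σx·y = -276, Σy = -47.)
Eliminating b: 4·(row 1) − 20·(row 2) gives 56·m = 4·(-276) − 20·(-47) = -164, so m = -41/14.
Then b = ((-47) − 20·(-41/14))/4 = 81/28.

m = -2.93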